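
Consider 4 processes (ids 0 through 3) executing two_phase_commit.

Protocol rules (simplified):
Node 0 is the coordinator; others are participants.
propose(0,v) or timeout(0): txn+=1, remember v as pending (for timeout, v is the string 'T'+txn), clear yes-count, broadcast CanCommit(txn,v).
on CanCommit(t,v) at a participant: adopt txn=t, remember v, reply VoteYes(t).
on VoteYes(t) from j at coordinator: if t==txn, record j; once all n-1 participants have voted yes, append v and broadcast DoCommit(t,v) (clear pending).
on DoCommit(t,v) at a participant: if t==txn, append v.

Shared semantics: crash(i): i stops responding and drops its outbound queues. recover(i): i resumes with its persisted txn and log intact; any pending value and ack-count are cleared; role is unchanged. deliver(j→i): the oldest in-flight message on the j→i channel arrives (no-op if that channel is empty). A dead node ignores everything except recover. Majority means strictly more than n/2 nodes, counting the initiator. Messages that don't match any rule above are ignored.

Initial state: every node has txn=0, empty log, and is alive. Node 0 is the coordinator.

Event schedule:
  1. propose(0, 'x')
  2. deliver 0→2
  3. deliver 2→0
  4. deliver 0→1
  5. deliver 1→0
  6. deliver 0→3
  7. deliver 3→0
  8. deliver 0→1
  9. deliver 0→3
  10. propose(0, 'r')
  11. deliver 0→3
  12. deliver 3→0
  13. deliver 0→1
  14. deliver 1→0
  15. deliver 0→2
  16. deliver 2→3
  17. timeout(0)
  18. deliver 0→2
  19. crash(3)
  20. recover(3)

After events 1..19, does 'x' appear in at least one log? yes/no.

1. propose(0,'x'):  <0:coor t1 ->
2. deliver 0→2:  <2:part t1 ->
3. deliver 2→0:  nop
4. deliver 0→1:  <1:part t1 ->
5. deliver 1→0:  nop
6. deliver 0→3:  <3:part t1 ->
7. deliver 3→0:  <0:coor t1 x>
8. deliver 0→1:  <1:part t1 x>
9. deliver 0→3:  <3:part t1 x>
10. propose(0,'r'):  <0:coor t2 x>
11. deliver 0→3:  <3:part t2 x>
12. deliver 3→0:  nop
13. deliver 0→1:  <1:part t2 x>
14. deliver 1→0:  nop
15. deliver 0→2:  <2:part t1 x>
16. deliver 2→3:  nop
17. timeout(0):  <0:coor t3 x>
18. deliver 0→2:  <2:part t2 x>
19. crash(3):  <3:✗part t2 x>

yes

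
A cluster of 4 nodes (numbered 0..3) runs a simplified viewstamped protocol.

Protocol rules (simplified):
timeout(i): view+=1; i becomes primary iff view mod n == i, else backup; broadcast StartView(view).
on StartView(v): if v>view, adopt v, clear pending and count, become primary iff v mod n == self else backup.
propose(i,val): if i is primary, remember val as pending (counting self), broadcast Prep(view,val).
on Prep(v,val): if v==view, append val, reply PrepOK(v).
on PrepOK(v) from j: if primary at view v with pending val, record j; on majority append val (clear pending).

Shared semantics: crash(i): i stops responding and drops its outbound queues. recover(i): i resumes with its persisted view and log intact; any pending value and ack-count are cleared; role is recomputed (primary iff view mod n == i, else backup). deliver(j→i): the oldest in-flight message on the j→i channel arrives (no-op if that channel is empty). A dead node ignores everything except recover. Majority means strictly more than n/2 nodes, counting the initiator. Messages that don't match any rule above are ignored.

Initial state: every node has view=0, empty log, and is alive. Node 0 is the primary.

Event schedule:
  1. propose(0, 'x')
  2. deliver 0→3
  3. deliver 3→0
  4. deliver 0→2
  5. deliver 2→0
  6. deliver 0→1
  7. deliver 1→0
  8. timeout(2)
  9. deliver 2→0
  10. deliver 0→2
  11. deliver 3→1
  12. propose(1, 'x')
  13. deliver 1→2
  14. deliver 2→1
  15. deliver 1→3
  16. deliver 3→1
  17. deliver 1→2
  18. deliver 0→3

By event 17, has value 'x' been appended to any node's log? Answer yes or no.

yes

step 1 propose(0,'x'): —
step 2 deliver 0→3: 3={back,v=0,log=x}
step 3 deliver 3→0: —
step 4 deliver 0→2: 2={back,v=0,log=x}
step 5 deliver 2→0: 0={prim,v=0,log=x}
step 6 deliver 0→1: 1={back,v=0,log=x}
step 7 deliver 1→0: —
step 8 timeout(2): 2={back,v=1,log=x}
step 9 deliver 2→0: 0={back,v=1,log=x}
step 10 deliver 0→2: —
step 11 deliver 3→1: —
step 12 propose(1,'x'): —
step 13 deliver 1→2: —
step 14 deliver 2→1: 1={prim,v=1,log=x}
step 15 deliver 1→3: —
step 16 deliver 3→1: —
step 17 deliver 1→2: —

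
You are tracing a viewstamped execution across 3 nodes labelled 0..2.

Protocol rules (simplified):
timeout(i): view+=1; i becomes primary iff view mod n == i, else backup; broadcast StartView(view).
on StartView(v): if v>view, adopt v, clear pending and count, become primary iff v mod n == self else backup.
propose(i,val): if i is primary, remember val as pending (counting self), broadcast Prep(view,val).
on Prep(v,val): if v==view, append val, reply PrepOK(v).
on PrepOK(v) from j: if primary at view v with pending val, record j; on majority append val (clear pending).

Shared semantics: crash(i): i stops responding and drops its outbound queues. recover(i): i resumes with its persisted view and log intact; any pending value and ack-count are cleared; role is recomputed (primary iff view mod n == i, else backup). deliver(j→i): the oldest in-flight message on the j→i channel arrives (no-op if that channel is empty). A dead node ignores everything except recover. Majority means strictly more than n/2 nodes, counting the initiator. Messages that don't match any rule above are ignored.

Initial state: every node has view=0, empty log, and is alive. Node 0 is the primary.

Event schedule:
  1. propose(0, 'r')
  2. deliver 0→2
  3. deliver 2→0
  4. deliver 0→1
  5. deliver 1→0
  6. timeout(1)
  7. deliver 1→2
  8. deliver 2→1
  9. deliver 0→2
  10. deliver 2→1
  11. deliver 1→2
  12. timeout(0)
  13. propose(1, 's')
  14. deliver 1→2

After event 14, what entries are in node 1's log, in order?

r

1. propose(0,'r'):  nop
2. deliver 0→2:  <2:back v0 r>
3. deliver 2→0:  <0:prim v0 r>
4. deliver 0→1:  <1:back v0 r>
5. deliver 1→0:  nop
6. timeout(1):  <1:prim v1 r>
7. deliver 1→2:  <2:back v1 r>
8. deliver 2→1:  nop
9. deliver 0→2:  nop
10. deliver 2→1:  nop
11. deliver 1→2:  nop
12. timeout(0):  <0:back v1 r>
13. propose(1,'s'):  nop
14. deliver 1→2:  <2:back v1 r,s>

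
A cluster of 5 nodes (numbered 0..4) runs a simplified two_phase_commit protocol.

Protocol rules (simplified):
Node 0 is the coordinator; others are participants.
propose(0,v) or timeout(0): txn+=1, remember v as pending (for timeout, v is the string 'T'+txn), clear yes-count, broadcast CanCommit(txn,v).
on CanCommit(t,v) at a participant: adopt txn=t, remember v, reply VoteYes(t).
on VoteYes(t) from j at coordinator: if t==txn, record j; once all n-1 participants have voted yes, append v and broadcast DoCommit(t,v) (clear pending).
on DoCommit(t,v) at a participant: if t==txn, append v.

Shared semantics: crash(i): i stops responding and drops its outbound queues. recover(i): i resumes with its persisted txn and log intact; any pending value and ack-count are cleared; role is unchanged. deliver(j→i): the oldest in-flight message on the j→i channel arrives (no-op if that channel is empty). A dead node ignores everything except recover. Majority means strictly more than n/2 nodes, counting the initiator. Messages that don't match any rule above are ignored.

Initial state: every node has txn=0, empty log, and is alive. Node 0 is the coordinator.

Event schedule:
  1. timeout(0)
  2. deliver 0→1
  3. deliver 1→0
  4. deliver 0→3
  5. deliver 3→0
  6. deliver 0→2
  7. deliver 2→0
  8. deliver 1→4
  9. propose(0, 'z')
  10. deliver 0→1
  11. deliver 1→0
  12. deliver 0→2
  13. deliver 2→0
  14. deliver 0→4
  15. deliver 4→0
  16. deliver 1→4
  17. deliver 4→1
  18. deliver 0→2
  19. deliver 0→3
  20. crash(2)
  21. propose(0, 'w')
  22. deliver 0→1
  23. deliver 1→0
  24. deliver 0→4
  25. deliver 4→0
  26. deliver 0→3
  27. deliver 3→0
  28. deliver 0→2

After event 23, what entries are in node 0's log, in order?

empty

step 1 timeout(0): 0={coor,t=1,log=-}
step 2 deliver 0→1: 1={part,t=1,log=-}
step 3 deliver 1→0: —
step 4 deliver 0→3: 3={part,t=1,log=-}
step 5 deliver 3→0: —
step 6 deliver 0→2: 2={part,t=1,log=-}
step 7 deliver 2→0: —
step 8 deliver 1→4: —
step 9 propose(0,'z'): 0={coor,t=2,log=-}
step 10 deliver 0→1: 1={part,t=2,log=-}
step 11 deliver 1→0: —
step 12 deliver 0→2: 2={part,t=2,log=-}
step 13 deliver 2→0: —
step 14 deliver 0→4: 4={part,t=1,log=-}
step 15 deliver 4→0: —
step 16 deliver 1→4: —
step 17 deliver 4→1: —
step 18 deliver 0→2: —
step 19 deliver 0→3: 3={part,t=2,log=-}
step 20 crash(2): 2={✗part,t=2,log=-}
step 21 propose(0,'w'): 0={coor,t=3,log=-}
step 22 deliver 0→1: 1={part,t=3,log=-}
step 23 deliver 1→0: —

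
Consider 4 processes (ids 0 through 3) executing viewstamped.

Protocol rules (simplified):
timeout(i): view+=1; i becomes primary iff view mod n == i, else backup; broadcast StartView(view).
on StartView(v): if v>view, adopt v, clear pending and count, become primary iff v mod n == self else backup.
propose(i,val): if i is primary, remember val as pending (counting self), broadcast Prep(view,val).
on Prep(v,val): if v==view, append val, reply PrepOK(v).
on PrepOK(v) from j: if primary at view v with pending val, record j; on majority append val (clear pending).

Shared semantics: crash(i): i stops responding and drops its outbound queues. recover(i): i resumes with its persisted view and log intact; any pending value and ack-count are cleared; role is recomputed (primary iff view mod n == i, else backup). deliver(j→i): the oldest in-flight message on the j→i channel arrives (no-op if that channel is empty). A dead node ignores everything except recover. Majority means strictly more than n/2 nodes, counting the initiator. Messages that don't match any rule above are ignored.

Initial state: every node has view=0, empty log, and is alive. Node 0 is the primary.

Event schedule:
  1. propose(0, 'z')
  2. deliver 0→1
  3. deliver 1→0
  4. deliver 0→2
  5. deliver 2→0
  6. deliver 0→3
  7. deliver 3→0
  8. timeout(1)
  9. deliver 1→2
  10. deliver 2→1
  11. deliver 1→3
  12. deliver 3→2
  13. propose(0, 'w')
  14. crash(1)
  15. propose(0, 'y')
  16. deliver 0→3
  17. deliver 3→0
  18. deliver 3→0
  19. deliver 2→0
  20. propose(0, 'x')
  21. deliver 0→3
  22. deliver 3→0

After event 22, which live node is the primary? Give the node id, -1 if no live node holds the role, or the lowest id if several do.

1. propose(0,'z'):  nop
2. deliver 0→1:  <1:back v0 z>
3. deliver 1→0:  nop
4. deliver 0→2:  <2:back v0 z>
5. deliver 2→0:  <0:prim v0 z>
6. deliver 0→3:  <3:back v0 z>
7. deliver 3→0:  nop
8. timeout(1):  <1:prim v1 z>
9. deliver 1→2:  <2:back v1 z>
10. deliver 2→1:  nop
11. deliver 1→3:  <3:back v1 z>
12. deliver 3→2:  nop
13. propose(0,'w'):  nop
14. crash(1):  <1:✗prim v1 z>
15. propose(0,'y'):  nop
16. deliver 0→3:  nop
17. deliver 3→0:  nop
18. deliver 3→0:  nop
19. deliver 2→0:  nop
20. propose(0,'x'):  nop
21. deliver 0→3:  nop
22. deliver 3→0:  nop

0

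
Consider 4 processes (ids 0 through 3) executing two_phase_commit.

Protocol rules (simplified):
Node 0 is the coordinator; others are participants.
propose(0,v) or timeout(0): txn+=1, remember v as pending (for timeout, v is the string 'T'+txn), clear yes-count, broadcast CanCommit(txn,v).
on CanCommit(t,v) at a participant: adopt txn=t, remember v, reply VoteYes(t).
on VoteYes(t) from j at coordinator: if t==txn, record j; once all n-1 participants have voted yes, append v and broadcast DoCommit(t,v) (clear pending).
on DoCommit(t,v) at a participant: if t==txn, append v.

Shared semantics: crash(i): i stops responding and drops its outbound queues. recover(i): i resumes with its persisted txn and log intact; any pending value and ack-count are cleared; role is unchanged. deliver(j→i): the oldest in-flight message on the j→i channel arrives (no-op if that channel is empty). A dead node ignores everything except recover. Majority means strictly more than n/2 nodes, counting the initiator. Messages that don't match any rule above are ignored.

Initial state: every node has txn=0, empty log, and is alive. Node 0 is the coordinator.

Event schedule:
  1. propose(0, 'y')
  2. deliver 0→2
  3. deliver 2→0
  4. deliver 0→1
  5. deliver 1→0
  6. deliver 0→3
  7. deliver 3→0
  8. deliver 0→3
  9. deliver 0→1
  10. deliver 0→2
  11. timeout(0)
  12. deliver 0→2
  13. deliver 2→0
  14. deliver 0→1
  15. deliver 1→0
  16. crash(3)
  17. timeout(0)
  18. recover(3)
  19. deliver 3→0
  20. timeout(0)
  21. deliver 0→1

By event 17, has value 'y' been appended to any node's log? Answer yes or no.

1. propose(0,'y'):  <0:coor t1 ->
2. deliver 0→2:  <2:part t1 ->
3. deliver 2→0:  nop
4. deliver 0→1:  <1:part t1 ->
5. deliver 1→0:  nop
6. deliver 0→3:  <3:part t1 ->
7. deliver 3→0:  <0:coor t1 y>
8. deliver 0→3:  <3:part t1 y>
9. deliver 0→1:  <1:part t1 y>
10. deliver 0→2:  <2:part t1 y>
11. timeout(0):  <0:coor t2 y>
12. deliver 0→2:  <2:part t2 y>
13. deliver 2→0:  nop
14. deliver 0→1:  <1:part t2 y>
15. deliver 1→0:  nop
16. crash(3):  <3:✗part t1 y>
17. timeout(0):  <0:coor t3 y>

yes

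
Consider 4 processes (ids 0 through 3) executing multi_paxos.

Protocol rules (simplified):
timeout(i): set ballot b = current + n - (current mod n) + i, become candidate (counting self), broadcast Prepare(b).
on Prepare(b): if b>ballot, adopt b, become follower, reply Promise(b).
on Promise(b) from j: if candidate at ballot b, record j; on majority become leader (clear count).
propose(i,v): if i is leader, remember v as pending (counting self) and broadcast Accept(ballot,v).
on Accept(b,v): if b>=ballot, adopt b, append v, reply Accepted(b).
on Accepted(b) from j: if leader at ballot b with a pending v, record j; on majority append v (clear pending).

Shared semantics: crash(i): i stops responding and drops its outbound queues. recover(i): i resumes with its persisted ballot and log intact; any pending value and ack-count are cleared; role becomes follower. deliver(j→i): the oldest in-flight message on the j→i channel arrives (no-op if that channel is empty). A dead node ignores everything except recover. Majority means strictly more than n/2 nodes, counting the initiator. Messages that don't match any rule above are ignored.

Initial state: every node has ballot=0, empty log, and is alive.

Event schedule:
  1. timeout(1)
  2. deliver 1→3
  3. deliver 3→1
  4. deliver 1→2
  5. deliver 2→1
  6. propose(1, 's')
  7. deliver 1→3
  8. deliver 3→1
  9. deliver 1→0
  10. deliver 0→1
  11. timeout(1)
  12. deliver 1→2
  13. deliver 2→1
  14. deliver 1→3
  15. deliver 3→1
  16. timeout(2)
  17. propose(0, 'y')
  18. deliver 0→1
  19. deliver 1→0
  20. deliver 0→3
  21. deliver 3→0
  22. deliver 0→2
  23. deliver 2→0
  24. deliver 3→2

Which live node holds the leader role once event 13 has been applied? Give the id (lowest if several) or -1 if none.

after 1 — timeout(1): n1:cand/b5/[-]
after 2 — deliver 1→3: n3:foll/b5/[-]
after 3 — deliver 3→1: ·
after 4 — deliver 1→2: n2:foll/b5/[-]
after 5 — deliver 2→1: n1:lead/b5/[-]
after 6 — propose(1,'s'): ·
after 7 — deliver 1→3: n3:foll/b5/[s]
after 8 — deliver 3→1: ·
after 9 — deliver 1→0: n0:foll/b5/[-]
after 10 — deliver 0→1: ·
after 11 — timeout(1): n1:cand/b9/[-]
after 12 — deliver 1→2: n2:foll/b5/[s]
after 13 — deliver 2→1: ·

-1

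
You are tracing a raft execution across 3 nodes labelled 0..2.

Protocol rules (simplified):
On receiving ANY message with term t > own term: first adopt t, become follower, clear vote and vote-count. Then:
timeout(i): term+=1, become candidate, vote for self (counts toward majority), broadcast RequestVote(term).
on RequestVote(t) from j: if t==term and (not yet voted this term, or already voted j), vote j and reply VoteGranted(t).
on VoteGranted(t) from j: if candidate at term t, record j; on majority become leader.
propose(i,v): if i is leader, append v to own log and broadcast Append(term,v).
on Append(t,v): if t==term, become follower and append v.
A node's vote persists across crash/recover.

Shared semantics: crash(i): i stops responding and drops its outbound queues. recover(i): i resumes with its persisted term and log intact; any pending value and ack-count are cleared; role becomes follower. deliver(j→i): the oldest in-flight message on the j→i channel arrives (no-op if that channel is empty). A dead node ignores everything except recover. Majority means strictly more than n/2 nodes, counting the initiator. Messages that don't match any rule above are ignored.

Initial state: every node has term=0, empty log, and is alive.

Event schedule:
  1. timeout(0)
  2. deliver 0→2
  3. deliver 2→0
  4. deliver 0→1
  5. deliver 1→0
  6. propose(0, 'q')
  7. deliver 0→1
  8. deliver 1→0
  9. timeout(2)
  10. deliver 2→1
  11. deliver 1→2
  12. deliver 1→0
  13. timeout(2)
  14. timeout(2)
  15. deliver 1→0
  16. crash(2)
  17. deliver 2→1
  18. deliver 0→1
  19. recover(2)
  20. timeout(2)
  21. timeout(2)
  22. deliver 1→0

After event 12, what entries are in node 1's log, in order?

1. timeout(0):  <0:cand t1 ->
2. deliver 0→2:  <2:foll t1 ->
3. deliver 2→0:  <0:lead t1 ->
4. deliver 0→1:  <1:foll t1 ->
5. deliver 1→0:  nop
6. propose(0,'q'):  <0:lead t1 q>
7. deliver 0→1:  <1:foll t1 q>
8. deliver 1→0:  nop
9. timeout(2):  <2:cand t2 ->
10. deliver 2→1:  <1:foll t2 q>
11. deliver 1→2:  <2:lead t2 ->
12. deliver 1→0:  nop

q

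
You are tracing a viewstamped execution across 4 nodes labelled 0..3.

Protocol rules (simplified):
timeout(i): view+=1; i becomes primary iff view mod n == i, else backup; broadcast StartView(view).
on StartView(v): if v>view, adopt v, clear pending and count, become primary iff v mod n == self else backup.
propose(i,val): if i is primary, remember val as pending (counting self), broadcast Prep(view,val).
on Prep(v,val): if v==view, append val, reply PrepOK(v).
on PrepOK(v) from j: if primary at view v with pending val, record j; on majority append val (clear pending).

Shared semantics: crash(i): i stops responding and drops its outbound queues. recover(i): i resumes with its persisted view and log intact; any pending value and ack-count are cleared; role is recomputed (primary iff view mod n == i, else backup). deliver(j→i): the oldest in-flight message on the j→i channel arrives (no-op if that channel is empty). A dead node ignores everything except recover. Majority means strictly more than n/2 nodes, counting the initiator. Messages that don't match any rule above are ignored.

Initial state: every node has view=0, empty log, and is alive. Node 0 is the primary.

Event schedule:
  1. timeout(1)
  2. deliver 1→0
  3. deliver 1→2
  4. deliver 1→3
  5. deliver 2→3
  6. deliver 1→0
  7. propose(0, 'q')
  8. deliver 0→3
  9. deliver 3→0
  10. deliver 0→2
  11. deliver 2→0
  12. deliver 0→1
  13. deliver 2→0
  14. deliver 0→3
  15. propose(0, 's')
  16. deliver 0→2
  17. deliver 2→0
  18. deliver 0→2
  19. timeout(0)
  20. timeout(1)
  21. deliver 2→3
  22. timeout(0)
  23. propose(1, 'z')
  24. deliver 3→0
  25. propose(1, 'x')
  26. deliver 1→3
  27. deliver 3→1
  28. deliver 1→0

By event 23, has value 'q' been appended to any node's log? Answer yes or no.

e1 timeout(1): 1[prim,v=1,-]
e2 deliver 1→0: 0[back,v=1,-]
e3 deliver 1→2: 2[back,v=1,-]
e4 deliver 1→3: 3[back,v=1,-]
e5 deliver 2→3: ·
e6 deliver 1→0: ·
e7 propose(0,'q'): ·
e8 deliver 0→3: ·
e9 deliver 3→0: ·
e10 deliver 0→2: ·
e11 deliver 2→0: ·
e12 deliver 0→1: ·
e13 deliver 2→0: ·
e14 deliver 0→3: ·
e15 propose(0,'s'): ·
e16 deliver 0→2: ·
e17 deliver 2→0: ·
e18 deliver 0→2: ·
e19 timeout(0): 0[back,v=2,-]
e20 timeout(1): 1[back,v=2,-]
e21 deliver 2→3: ·
e22 timeout(0): 0[back,v=3,-]
e23 propose(1,'z'): ·

no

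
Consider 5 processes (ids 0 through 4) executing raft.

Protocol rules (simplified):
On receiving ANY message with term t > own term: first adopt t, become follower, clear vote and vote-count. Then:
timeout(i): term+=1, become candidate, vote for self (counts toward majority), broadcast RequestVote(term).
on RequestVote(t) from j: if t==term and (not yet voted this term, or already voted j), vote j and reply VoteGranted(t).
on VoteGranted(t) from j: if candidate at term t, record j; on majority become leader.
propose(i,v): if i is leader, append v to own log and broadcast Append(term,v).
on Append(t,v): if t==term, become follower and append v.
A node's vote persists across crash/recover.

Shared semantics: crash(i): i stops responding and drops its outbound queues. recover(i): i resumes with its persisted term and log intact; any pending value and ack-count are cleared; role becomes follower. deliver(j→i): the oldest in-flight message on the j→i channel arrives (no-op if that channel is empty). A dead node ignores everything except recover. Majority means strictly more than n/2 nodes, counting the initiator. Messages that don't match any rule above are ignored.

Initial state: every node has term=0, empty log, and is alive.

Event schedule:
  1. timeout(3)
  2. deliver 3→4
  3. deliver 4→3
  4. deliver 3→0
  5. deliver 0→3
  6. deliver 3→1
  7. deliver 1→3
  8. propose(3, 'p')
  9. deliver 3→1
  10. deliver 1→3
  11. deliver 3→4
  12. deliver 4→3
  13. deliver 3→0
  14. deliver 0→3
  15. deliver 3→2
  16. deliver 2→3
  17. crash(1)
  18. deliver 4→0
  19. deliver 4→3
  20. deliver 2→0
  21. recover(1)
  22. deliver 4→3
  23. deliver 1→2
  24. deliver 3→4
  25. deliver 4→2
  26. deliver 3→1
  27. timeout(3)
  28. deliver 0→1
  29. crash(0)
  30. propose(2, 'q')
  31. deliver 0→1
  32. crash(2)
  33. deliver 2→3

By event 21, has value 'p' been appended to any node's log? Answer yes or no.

yes

[1] timeout(3) → N3(cand t1 [-])
[2] deliver 3→4 → N4(foll t1 [-])
[3] deliver 4→3 → ∅
[4] deliver 3→0 → N0(foll t1 [-])
[5] deliver 0→3 → N3(lead t1 [-])
[6] deliver 3→1 → N1(foll t1 [-])
[7] deliver 1→3 → ∅
[8] propose(3,'p') → N3(lead t1 [p])
[9] deliver 3→1 → N1(foll t1 [p])
[10] deliver 1→3 → ∅
[11] deliver 3→4 → N4(foll t1 [p])
[12] deliver 4→3 → ∅
[13] deliver 3→0 → N0(foll t1 [p])
[14] deliver 0→3 → ∅
[15] deliver 3→2 → N2(foll t1 [-])
[16] deliver 2→3 → ∅
[17] crash(1) → N1(✗foll t1 [p])
[18] deliver 4→0 → ∅
[19] deliver 4→3 → ∅
[20] deliver 2→0 → ∅
[21] recover(1) → N1(foll t1 [p])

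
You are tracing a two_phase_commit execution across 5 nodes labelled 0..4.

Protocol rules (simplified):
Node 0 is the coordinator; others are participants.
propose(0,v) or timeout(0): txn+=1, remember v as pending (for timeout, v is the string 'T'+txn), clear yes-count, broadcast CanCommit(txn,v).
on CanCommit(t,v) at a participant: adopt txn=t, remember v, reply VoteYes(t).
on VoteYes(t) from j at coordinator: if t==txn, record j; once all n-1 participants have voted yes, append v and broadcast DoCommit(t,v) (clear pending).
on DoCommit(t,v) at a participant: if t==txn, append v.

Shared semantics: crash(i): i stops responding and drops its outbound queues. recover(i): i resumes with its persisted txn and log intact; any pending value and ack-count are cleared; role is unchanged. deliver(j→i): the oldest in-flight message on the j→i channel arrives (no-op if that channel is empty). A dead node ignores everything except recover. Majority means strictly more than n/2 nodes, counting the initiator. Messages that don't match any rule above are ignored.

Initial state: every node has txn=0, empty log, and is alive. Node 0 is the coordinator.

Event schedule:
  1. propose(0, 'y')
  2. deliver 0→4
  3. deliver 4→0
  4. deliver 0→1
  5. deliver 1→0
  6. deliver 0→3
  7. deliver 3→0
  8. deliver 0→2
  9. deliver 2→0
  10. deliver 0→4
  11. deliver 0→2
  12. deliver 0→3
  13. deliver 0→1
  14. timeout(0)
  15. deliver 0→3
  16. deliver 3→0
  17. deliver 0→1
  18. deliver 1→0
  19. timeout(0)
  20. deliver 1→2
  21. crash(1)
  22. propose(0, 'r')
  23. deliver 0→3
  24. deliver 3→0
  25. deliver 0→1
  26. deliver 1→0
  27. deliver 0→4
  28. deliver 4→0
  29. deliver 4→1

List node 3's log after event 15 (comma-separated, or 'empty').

step 1 propose(0,'y'): 0={coor,t=1,log=-}
step 2 deliver 0→4: 4={part,t=1,log=-}
step 3 deliver 4→0: —
step 4 deliver 0→1: 1={part,t=1,log=-}
step 5 deliver 1→0: —
step 6 deliver 0→3: 3={part,t=1,log=-}
step 7 deliver 3→0: —
step 8 deliver 0→2: 2={part,t=1,log=-}
step 9 deliver 2→0: 0={coor,t=1,log=y}
step 10 deliver 0→4: 4={part,t=1,log=y}
step 11 deliver 0→2: 2={part,t=1,log=y}
step 12 deliver 0→3: 3={part,t=1,log=y}
step 13 deliver 0→1: 1={part,t=1,log=y}
step 14 timeout(0): 0={coor,t=2,log=y}
step 15 deliver 0→3: 3={part,t=2,log=y}

y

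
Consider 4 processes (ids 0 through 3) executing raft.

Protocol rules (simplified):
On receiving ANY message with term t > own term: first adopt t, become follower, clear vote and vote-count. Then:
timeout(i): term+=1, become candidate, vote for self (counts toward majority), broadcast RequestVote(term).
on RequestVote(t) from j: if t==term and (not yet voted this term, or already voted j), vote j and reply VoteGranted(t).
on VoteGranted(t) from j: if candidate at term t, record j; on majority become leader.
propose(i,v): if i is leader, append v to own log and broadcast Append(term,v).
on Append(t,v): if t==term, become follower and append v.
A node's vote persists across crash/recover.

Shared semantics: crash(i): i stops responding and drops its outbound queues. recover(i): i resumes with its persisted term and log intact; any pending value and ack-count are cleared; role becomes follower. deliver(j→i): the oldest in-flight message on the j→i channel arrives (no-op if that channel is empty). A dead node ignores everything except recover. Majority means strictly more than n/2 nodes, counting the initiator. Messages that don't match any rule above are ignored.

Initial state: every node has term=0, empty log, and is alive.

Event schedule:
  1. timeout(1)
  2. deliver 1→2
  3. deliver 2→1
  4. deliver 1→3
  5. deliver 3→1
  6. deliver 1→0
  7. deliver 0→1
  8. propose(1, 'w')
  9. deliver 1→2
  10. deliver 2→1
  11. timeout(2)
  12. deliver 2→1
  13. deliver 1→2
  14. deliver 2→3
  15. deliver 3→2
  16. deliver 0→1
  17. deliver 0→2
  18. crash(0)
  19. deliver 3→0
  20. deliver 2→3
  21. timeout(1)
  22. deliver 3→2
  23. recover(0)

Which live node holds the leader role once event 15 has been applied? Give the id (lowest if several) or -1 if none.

[1] timeout(1) → N1(cand t1 [-])
[2] deliver 1→2 → N2(foll t1 [-])
[3] deliver 2→1 → ∅
[4] deliver 1→3 → N3(foll t1 [-])
[5] deliver 3→1 → N1(lead t1 [-])
[6] deliver 1→0 → N0(foll t1 [-])
[7] deliver 0→1 → ∅
[8] propose(1,'w') → N1(lead t1 [w])
[9] deliver 1→2 → N2(foll t1 [w])
[10] deliver 2→1 → ∅
[11] timeout(2) → N2(cand t2 [w])
[12] deliver 2→1 → N1(foll t2 [w])
[13] deliver 1→2 → ∅
[14] deliver 2→3 → N3(foll t2 [-])
[15] deliver 3→2 → N2(lead t2 [w])

2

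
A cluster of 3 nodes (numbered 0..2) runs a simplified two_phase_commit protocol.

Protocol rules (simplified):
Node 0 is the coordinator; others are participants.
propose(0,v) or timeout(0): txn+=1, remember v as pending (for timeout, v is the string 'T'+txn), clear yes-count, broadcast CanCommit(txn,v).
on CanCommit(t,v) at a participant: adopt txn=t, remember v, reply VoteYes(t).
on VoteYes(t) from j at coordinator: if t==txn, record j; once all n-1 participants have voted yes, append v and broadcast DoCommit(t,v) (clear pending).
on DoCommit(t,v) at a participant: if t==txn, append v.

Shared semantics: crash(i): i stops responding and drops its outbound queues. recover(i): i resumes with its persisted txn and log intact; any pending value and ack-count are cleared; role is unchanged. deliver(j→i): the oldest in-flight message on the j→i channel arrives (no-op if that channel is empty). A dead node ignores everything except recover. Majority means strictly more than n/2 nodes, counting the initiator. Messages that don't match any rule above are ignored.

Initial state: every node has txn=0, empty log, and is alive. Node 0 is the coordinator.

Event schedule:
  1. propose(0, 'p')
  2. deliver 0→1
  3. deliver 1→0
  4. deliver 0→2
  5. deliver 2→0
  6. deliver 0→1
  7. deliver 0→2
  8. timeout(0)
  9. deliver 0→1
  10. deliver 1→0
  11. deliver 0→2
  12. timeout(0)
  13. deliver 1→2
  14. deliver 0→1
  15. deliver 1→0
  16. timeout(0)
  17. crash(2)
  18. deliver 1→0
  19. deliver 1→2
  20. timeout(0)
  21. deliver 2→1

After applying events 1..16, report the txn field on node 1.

step 1 propose(0,'p'): 0={coor,t=1,log=-}
step 2 deliver 0→1: 1={part,t=1,log=-}
step 3 deliver 1→0: —
step 4 deliver 0→2: 2={part,t=1,log=-}
step 5 deliver 2→0: 0={coor,t=1,log=p}
step 6 deliver 0→1: 1={part,t=1,log=p}
step 7 deliver 0→2: 2={part,t=1,log=p}
step 8 timeout(0): 0={coor,t=2,log=p}
step 9 deliver 0→1: 1={part,t=2,log=p}
step 10 deliver 1→0: —
step 11 deliver 0→2: 2={part,t=2,log=p}
step 12 timeout(0): 0={coor,t=3,log=p}
step 13 deliver 1→2: —
step 14 deliver 0→1: 1={part,t=3,log=p}
step 15 deliver 1→0: —
step 16 timeout(0): 0={coor,t=4,log=p}

3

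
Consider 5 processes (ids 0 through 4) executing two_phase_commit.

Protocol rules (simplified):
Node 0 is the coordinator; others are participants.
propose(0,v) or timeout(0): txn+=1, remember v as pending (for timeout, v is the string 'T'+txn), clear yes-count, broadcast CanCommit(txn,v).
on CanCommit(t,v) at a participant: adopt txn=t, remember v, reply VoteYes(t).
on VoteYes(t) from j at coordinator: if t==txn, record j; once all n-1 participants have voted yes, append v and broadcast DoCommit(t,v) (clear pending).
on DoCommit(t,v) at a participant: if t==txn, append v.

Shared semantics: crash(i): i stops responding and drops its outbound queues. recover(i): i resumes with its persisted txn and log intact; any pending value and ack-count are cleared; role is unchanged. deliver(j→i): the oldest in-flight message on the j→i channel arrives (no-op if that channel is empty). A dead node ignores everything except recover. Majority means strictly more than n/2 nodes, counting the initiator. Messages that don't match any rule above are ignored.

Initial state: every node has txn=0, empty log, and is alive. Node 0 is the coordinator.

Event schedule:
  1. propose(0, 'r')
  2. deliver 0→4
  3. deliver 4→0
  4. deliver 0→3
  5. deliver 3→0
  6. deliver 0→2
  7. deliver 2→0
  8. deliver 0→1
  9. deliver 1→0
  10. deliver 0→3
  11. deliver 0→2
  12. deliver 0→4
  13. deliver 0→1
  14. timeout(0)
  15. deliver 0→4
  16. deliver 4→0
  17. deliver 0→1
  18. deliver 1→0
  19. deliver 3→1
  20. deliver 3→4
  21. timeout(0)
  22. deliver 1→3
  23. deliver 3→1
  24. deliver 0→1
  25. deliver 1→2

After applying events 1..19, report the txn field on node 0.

2

after 1 — propose(0,'r'): n0:coor/t1/[-]
after 2 — deliver 0→4: n4:part/t1/[-]
after 3 — deliver 4→0: ·
after 4 — deliver 0→3: n3:part/t1/[-]
after 5 — deliver 3→0: ·
after 6 — deliver 0→2: n2:part/t1/[-]
after 7 — deliver 2→0: ·
after 8 — deliver 0→1: n1:part/t1/[-]
after 9 — deliver 1→0: n0:coor/t1/[r]
after 10 — deliver 0→3: n3:part/t1/[r]
after 11 — deliver 0→2: n2:part/t1/[r]
after 12 — deliver 0→4: n4:part/t1/[r]
after 13 — deliver 0→1: n1:part/t1/[r]
after 14 — timeout(0): n0:coor/t2/[r]
after 15 — deliver 0→4: n4:part/t2/[r]
after 16 — deliver 4→0: ·
after 17 — deliver 0→1: n1:part/t2/[r]
after 18 — deliver 1→0: ·
after 19 — deliver 3→1: ·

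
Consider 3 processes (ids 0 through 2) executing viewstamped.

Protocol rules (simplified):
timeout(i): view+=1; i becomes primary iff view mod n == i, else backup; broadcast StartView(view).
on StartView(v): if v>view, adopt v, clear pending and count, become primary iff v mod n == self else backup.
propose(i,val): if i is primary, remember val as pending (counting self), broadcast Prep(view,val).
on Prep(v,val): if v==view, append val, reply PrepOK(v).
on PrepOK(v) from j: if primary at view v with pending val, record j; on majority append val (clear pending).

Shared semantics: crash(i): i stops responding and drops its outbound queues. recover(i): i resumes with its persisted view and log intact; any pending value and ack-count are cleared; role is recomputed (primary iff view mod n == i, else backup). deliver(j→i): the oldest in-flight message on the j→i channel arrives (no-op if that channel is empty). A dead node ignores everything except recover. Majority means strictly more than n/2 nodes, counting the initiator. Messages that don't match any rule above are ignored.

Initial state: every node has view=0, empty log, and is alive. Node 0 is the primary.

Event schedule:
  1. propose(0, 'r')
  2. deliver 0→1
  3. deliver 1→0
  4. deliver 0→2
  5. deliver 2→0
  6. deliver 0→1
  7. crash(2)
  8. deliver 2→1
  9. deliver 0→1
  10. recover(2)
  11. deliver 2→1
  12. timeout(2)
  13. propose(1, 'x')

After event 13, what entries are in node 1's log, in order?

e1 propose(0,'r'): ·
e2 deliver 0→1: 1[back,v=0,r]
e3 deliver 1→0: 0[prim,v=0,r]
e4 deliver 0→2: 2[back,v=0,r]
e5 deliver 2→0: ·
e6 deliver 0→1: ·
e7 crash(2): 2[✗back,v=0,r]
e8 deliver 2→1: ·
e9 deliver 0→1: ·
e10 recover(2): 2[back,v=0,r]
e11 deliver 2→1: ·
e12 timeout(2): 2[back,v=1,r]
e13 propose(1,'x'): ·

r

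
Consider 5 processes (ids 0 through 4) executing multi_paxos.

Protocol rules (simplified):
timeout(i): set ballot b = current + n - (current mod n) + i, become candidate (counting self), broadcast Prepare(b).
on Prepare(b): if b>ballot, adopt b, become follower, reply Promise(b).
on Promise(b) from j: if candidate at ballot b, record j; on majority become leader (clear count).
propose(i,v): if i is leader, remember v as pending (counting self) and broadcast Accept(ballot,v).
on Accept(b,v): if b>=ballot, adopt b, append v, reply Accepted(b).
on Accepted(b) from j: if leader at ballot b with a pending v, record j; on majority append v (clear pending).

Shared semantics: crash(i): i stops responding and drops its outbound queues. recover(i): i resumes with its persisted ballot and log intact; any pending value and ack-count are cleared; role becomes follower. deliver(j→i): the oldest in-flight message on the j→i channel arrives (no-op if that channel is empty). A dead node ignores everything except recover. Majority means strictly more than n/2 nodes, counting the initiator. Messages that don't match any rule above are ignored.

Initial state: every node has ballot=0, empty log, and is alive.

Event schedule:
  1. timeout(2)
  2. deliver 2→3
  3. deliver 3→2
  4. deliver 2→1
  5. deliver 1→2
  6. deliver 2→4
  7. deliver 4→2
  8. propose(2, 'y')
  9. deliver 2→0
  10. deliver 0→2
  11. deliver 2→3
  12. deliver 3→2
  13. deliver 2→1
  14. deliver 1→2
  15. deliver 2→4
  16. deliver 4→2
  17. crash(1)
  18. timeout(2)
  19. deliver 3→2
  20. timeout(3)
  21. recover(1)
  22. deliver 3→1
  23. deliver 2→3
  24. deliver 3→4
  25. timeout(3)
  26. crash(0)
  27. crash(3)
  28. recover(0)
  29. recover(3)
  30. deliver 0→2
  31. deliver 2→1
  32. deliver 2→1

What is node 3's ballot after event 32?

step 1 timeout(2): 2={cand,b=7,log=-}
step 2 deliver 2→3: 3={foll,b=7,log=-}
step 3 deliver 3→2: —
step 4 deliver 2→1: 1={foll,b=7,log=-}
step 5 deliver 1→2: 2={lead,b=7,log=-}
step 6 deliver 2→4: 4={foll,b=7,log=-}
step 7 deliver 4→2: —
step 8 propose(2,'y'): —
step 9 deliver 2→0: 0={foll,b=7,log=-}
step 10 deliver 0→2: —
step 11 deliver 2→3: 3={foll,b=7,log=y}
step 12 deliver 3→2: —
step 13 deliver 2→1: 1={foll,b=7,log=y}
step 14 deliver 1→2: 2={lead,b=7,log=y}
step 15 deliver 2→4: 4={foll,b=7,log=y}
step 16 deliver 4→2: —
step 17 crash(1): 1={✗foll,b=7,log=y}
step 18 timeout(2): 2={cand,b=12,log=y}
step 19 deliver 3→2: —
step 20 timeout(3): 3={cand,b=13,log=y}
step 21 recover(1): 1={foll,b=7,log=y}
step 22 deliver 3→1: 1={foll,b=13,log=y}
step 23 deliver 2→3: —
step 24 deliver 3→4: 4={foll,b=13,log=y}
step 25 timeout(3): 3={cand,b=18,log=y}
step 26 crash(0): 0={✗foll,b=7,log=-}
step 27 crash(3): 3={✗cand,b=18,log=y}
step 28 recover(0): 0={foll,b=7,log=-}
step 29 recover(3): 3={foll,b=18,log=y}
step 30 deliver 0→2: —
step 31 deliver 2→1: —
step 32 deliver 2→1: —

18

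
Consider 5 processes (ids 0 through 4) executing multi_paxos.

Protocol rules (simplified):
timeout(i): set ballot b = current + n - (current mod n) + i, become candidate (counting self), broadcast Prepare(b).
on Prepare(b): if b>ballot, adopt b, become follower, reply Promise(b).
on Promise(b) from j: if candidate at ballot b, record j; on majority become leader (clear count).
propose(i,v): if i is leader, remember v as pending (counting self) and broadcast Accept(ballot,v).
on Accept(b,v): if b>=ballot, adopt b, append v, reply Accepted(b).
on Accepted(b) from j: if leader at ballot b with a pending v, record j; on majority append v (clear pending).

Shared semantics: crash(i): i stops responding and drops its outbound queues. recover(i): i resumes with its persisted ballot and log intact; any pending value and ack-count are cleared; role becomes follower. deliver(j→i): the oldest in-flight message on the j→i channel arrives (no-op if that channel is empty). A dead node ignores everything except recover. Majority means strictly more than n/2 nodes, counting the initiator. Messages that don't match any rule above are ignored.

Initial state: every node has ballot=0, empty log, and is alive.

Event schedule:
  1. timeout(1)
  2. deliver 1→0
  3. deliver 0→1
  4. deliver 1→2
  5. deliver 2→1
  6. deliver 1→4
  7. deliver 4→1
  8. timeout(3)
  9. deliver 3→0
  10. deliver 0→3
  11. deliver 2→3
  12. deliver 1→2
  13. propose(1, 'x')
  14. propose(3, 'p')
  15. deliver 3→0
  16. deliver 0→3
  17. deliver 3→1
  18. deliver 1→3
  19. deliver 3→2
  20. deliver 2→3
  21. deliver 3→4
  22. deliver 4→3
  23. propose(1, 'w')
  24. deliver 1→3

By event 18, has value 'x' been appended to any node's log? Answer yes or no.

step 1 timeout(1): 1={cand,b=6,log=-}
step 2 deliver 1→0: 0={foll,b=6,log=-}
step 3 deliver 0→1: —
step 4 deliver 1→2: 2={foll,b=6,log=-}
step 5 deliver 2→1: 1={lead,b=6,log=-}
step 6 deliver 1→4: 4={foll,b=6,log=-}
step 7 deliver 4→1: —
step 8 timeout(3): 3={cand,b=8,log=-}
step 9 deliver 3→0: 0={foll,b=8,log=-}
step 10 deliver 0→3: —
step 11 deliver 2→3: —
step 12 deliver 1→2: —
step 13 propose(1,'x'): —
step 14 propose(3,'p'): —
step 15 deliver 3→0: —
step 16 deliver 0→3: —
step 17 deliver 3→1: 1={foll,b=8,log=-}
step 18 deliver 1→3: —

no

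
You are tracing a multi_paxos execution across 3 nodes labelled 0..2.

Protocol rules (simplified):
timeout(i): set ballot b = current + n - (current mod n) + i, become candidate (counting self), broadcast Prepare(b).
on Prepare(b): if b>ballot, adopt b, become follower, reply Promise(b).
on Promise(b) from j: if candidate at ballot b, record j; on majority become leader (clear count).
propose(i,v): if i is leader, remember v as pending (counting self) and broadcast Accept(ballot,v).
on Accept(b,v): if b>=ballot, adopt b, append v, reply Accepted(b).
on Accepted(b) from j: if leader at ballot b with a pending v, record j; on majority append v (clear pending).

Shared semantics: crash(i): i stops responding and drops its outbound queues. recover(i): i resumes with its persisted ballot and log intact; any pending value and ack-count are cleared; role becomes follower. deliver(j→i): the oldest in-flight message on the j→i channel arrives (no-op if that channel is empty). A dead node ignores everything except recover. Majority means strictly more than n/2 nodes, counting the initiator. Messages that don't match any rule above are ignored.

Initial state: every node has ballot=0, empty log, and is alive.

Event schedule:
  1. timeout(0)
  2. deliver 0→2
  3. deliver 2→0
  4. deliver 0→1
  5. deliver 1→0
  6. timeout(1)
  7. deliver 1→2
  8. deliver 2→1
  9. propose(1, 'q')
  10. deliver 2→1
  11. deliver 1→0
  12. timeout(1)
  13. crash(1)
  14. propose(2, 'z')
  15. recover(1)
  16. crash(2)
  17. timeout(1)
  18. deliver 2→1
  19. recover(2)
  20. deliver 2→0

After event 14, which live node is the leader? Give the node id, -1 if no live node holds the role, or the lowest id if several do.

[1] timeout(0) → N0(cand b3 [-])
[2] deliver 0→2 → N2(foll b3 [-])
[3] deliver 2→0 → N0(lead b3 [-])
[4] deliver 0→1 → N1(foll b3 [-])
[5] deliver 1→0 → ∅
[6] timeout(1) → N1(cand b7 [-])
[7] deliver 1→2 → N2(foll b7 [-])
[8] deliver 2→1 → N1(lead b7 [-])
[9] propose(1,'q') → ∅
[10] deliver 2→1 → ∅
[11] deliver 1→0 → N0(foll b7 [-])
[12] timeout(1) → N1(cand b10 [-])
[13] crash(1) → N1(✗cand b10 [-])
[14] propose(2,'z') → ∅

-1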